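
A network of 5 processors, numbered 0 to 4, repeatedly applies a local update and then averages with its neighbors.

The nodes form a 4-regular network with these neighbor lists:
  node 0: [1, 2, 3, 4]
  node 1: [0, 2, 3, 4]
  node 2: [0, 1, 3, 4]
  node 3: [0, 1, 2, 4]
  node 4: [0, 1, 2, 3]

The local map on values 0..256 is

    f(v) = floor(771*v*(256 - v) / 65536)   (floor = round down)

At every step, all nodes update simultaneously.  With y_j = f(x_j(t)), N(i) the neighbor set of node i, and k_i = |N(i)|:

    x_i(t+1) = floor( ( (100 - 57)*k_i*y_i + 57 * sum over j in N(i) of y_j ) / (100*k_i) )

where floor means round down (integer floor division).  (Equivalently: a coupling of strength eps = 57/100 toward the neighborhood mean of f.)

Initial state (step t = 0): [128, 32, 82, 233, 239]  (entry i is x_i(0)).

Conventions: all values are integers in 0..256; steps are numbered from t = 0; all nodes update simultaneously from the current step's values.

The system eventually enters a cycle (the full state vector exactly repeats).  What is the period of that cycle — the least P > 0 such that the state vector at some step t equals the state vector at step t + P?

Answer: 2
Key observation: The state at step 4, [184, 184, 184, 184, 184], reappears at step 6 — and no state repeats earlier — so the cycle the system enters has period 2.

Derivation:
t=0: [128, 32, 82, 233, 239]
t=1: [134, 102, 126, 96, 92]
t=2: [187, 184, 187, 183, 182]
t=3: [153, 154, 153, 155, 155]
t=4: [184, 184, 184, 184, 184]
t=5: [155, 155, 155, 155, 155]
t=6: [184, 184, 184, 184, 184]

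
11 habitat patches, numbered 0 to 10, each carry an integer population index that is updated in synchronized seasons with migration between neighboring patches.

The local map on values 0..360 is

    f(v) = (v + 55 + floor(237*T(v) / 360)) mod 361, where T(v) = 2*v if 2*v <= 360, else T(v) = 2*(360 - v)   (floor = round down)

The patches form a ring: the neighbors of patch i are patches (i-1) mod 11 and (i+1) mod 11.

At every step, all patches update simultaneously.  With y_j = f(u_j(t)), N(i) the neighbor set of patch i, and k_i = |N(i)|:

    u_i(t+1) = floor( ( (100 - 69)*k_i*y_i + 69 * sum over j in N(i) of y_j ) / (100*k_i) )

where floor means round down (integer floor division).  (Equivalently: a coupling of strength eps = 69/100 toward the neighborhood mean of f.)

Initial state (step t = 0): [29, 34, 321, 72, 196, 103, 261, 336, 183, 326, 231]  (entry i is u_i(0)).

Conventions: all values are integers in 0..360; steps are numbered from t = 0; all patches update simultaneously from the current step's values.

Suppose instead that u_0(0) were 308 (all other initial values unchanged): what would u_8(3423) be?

Answer: u_8(3423) = 87
Key observation: The state at step 29, [86, 86, 86, 86, 86, 86, 86, 86, 86, 86, 86], reappears at step 33: the system is in a cycle of period 4 from step 29 on.  Therefore the state at step 3423 equals the state at step 29 + ((3423 - 29) mod 4) = 31, which is [87, 87, 87, 87, 87, 87, 87, 87, 87, 87, 87].

Derivation:
t=0: [308, 34, 321, 72, 196, 103, 261, 336, 183, 326, 231]
t=1: [100, 88, 142, 127, 209, 156, 148, 86, 77, 90, 75]
t=2: [256, 186, 216, 150, 170, 64, 117, 171, 250, 240, 260]
t=3: [93, 97, 82, 76, 111, 205, 202, 170, 90, 88, 87]
t=4: [268, 263, 251, 263, 211, 175, 97, 153, 200, 259, 261]
t=5: [84, 85, 85, 91, 94, 161, 137, 147, 78, 91, 84]
t=6: [249, 250, 255, 262, 198, 118, 37, 95, 176, 249, 254]
t=7: [87, 88, 86, 92, 175, 186, 251, 168, 156, 92, 88]
t=8: [257, 255, 260, 204, 160, 98, 93, 75, 138, 191, 260]
t=9: [86, 85, 91, 83, 152, 202, 259, 168, 119, 66, 92]
t=10: [257, 256, 253, 183, 135, 77, 90, 168, 202, 270, 242]
t=11: [87, 86, 94, 66, 120, 165, 190, 152, 89, 92, 86]
t=12: [254, 260, 243, 272, 200, 175, 75, 141, 189, 260, 259]
t=13: [85, 87, 85, 92, 94, 145, 111, 122, 69, 92, 85]
t=14: [252, 252, 258, 263, 186, 210, 222, 285, 275, 243, 256]
t=15: [87, 87, 86, 93, 97, 102, 91, 84, 82, 85, 88]
t=16: [256, 255, 260, 267, 280, 277, 268, 252, 248, 251, 254]
t=17: [86, 85, 85, 82, 80, 80, 83, 86, 88, 88, 87]
t=18: [253, 252, 248, 245, 241, 242, 247, 252, 256, 257, 256]
t=19: [87, 88, 89, 90, 90, 90, 89, 87, 86, 86, 86]
t=20: [256, 258, 260, 262, 263, 262, 259, 257, 254, 254, 254]
t=21: [86, 85, 85, 84, 84, 84, 85, 86, 86, 87, 86]
t=22: [252, 252, 250, 249, 249, 249, 251, 252, 254, 254, 254]
t=23: [87, 88, 88, 88, 89, 88, 88, 87, 87, 87, 87]
t=24: [256, 257, 258, 259, 258, 259, 257, 256, 256, 256, 256]
t=25: [86, 86, 85, 85, 85, 85, 85, 86, 86, 86, 86]
t=26: [254, 252, 252, 251, 251, 251, 252, 252, 254, 254, 254]
t=27: [87, 87, 88, 88, 88, 88, 88, 87, 87, 87, 87]
t=28: [256, 256, 257, 258, 258, 258, 257, 256, 256, 256, 256]
t=29: [86, 86, 86, 86, 86, 86, 86, 86, 86, 86, 86]
t=30: [254, 254, 254, 254, 254, 254, 254, 254, 254, 254, 254]
t=31: [87, 87, 87, 87, 87, 87, 87, 87, 87, 87, 87]
t=32: [256, 256, 256, 256, 256, 256, 256, 256, 256, 256, 256]
t=33: [86, 86, 86, 86, 86, 86, 86, 86, 86, 86, 86]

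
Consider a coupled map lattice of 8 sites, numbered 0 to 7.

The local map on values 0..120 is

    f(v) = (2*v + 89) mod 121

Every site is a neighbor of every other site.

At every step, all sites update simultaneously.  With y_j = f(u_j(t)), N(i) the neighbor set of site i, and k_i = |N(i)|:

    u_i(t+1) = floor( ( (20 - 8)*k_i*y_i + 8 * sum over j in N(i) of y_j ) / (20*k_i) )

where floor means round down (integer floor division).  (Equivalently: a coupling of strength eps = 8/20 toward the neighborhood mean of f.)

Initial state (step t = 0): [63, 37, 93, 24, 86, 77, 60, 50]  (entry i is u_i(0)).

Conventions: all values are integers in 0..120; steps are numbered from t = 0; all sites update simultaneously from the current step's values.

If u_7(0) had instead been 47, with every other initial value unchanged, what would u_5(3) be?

Answer: u_5(3) = 36
Key observation: This trace re-runs the system from the modified initial state.

Derivation:
t=0: [63, 37, 93, 24, 86, 77, 60, 47]
t=1: [71, 43, 38, 28, 30, 20, 68, 53]
t=2: [85, 54, 49, 38, 40, 29, 81, 65]
t=3: [31, 63, 57, 45, 48, 36, 26, 75]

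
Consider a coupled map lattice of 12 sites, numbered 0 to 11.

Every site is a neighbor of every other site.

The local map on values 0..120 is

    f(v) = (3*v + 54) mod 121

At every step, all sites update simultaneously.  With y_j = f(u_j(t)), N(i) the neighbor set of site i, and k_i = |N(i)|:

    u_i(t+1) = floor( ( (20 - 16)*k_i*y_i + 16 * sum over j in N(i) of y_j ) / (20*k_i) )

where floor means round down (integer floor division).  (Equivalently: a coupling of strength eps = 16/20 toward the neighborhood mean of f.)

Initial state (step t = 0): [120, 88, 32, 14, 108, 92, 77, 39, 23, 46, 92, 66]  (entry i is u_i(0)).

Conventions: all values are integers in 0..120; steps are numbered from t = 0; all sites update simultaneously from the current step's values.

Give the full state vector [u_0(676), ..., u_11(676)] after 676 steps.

Answer: [38, 38, 37, 38, 37, 38, 38, 38, 37, 38, 38, 37]
Key observation: The state at step 3, [70, 70, 69, 70, 69, 70, 70, 70, 69, 70, 70, 69], reappears at step 8: the system is in a cycle of period 5 from step 3 on.  Therefore the state at step 676 equals the state at step 3 + ((676 - 3) mod 5) = 6, which is [38, 38, 37, 38, 37, 38, 38, 38, 37, 38, 38, 37].

Derivation:
t=0: [120, 88, 32, 14, 108, 92, 77, 39, 23, 46, 92, 66]
t=1: [51, 54, 48, 57, 46, 56, 50, 51, 45, 54, 56, 46]
t=2: [86, 87, 85, 88, 84, 88, 86, 86, 84, 87, 88, 84]
t=3: [70, 70, 69, 70, 69, 70, 70, 70, 69, 70, 70, 69]
t=4: [21, 21, 20, 21, 20, 21, 21, 21, 20, 21, 21, 20]
t=5: [116, 116, 115, 116, 115, 116, 116, 116, 115, 116, 116, 115]
t=6: [38, 38, 37, 38, 37, 38, 38, 38, 37, 38, 38, 37]
t=7: [46, 46, 45, 46, 45, 46, 46, 46, 45, 46, 46, 45]
t=8: [70, 70, 69, 70, 69, 70, 70, 70, 69, 70, 70, 69]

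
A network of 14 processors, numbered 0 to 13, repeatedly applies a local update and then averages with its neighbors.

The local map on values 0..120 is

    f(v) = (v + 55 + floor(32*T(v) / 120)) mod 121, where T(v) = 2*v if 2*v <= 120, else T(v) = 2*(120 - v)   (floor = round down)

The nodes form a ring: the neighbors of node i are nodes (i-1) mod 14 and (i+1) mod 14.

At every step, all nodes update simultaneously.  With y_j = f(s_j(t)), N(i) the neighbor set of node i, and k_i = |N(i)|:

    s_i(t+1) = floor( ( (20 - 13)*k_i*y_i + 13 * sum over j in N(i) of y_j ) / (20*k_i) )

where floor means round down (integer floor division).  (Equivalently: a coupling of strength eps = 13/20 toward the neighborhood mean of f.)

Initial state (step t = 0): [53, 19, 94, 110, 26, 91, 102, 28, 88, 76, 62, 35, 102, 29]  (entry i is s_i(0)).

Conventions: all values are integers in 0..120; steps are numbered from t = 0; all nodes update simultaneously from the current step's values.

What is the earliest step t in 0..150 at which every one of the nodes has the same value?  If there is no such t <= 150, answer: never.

Simulating step by step:
t=0: [53, 19, 94, 110, 26, 91, 102, 28, 88, 76, 62, 35, 102, 29]  (not all equal)
t=1: [64, 47, 57, 61, 61, 59, 60, 61, 55, 32, 54, 60, 83, 54]  (not all equal)
t=2: [16, 17, 17, 24, 25, 25, 25, 23, 48, 47, 47, 26, 26, 26]  (not all equal)
t=3: [84, 80, 84, 88, 92, 93, 92, 64, 33, 6, 34, 65, 94, 89]  (not all equal)
t=4: [37, 36, 37, 38, 40, 40, 36, 56, 66, 91, 67, 57, 36, 39]  (not all equal)
t=5: [111, 110, 111, 113, 115, 114, 82, 51, 28, 32, 29, 52, 82, 111]  (not all equal)
t=6: [49, 49, 49, 50, 50, 46, 33, 47, 71, 100, 72, 48, 32, 44]  (not all equal)
t=7: [6, 9, 9, 9, 8, 38, 40, 46, 27, 35, 27, 46, 39, 37]  (not all equal)
t=8: [80, 66, 68, 67, 82, 99, 78, 70, 70, 100, 70, 69, 77, 96]  (not all equal)
t=9: [35, 30, 28, 31, 36, 38, 35, 31, 34, 34, 34, 30, 34, 36]  (not all equal)
t=10: [106, 101, 99, 102, 108, 110, 107, 105, 105, 107, 105, 104, 106, 108]  (not all equal)
t=11: [46, 45, 44, 45, 47, 48, 47, 47, 47, 47, 46, 46, 47, 47]  (not all equal)
t=12: [4, 2, 2, 3, 5, 6, 6, 6, 6, 5, 4, 4, 5, 5]  (not all equal)
t=13: [60, 58, 58, 59, 61, 63, 64, 64, 63, 62, 61, 61, 61, 61]  (not all equal)
t=14: [24, 23, 22, 24, 25, 26, 27, 27, 26, 26, 26, 26, 26, 26]  (not all equal)
t=15: [91, 89, 89, 90, 92, 94, 95, 95, 94, 94, 94, 94, 94, 93]  (not all equal)
t=16: [40, 39, 39, 39, 40, 41, 41, 41, 41, 41, 41, 41, 41, 40]  (not all equal)
t=17: [115, 114, 114, 114, 115, 116, 117, 117, 117, 117, 117, 117, 116, 116]  (not all equal)
t=18: [51, 51, 51, 51, 51, 51, 52, 52, 52, 52, 52, 52, 52, 51]  (not all equal)
t=19: [12, 12, 12, 12, 12, 12, 12, 13, 13, 13, 13, 13, 12, 12]  (not all equal)
t=20: [73, 73, 73, 73, 73, 73, 73, 73, 74, 74, 74, 73, 73, 73]  (not all equal)
t=21: [32, 32, 32, 32, 32, 32, 32, 32, 32, 32, 32, 32, 32, 32]  (all equal)

Answer: 21
Key observation: Synchronization is absorbing here: once all nodes are equal they stay equal, and step 21 is the first all-equal step.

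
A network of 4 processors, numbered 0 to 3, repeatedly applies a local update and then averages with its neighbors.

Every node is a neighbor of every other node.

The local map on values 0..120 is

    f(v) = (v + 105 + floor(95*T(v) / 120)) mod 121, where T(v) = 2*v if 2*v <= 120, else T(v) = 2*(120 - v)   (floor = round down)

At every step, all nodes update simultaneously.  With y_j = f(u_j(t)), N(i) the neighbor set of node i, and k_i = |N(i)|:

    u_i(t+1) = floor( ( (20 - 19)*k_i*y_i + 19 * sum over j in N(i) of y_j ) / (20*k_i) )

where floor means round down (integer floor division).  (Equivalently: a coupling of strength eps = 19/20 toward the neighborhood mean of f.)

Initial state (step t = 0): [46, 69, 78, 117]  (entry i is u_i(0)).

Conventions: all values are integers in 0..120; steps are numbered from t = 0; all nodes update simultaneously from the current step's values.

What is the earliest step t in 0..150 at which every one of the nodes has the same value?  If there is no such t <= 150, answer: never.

Simulating step by step:
t=0: [46, 69, 78, 117]  (not all equal)
t=1: [44, 68, 69, 43]  (not all equal)
t=2: [42, 65, 65, 43]  (not all equal)
t=3: [44, 64, 64, 43]  (not all equal)
t=4: [44, 66, 66, 44]  (not all equal)
t=5: [44, 66, 66, 44]  (not all equal)

Answer: never
Key observation: The state at step 4 reappears at step 5 — the system is in a cycle of period 1 from step 4 on.  No step 0..5 is synchronized, and the cycle repeats forever, so no step up to 150 (or ever) has all nodes equal.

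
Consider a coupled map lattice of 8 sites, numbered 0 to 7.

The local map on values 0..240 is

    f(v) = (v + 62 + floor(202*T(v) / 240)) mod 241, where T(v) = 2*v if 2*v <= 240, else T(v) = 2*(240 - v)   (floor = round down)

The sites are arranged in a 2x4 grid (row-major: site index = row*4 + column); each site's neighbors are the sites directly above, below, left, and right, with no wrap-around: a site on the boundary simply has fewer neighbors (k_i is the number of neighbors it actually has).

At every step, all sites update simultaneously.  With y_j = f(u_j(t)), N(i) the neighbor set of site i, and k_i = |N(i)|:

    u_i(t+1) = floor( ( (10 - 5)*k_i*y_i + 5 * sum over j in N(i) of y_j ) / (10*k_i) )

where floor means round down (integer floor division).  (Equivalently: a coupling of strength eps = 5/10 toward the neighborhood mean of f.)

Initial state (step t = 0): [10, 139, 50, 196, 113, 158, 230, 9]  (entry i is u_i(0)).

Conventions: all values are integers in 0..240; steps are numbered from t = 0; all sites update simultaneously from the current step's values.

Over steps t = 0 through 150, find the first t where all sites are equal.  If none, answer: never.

Answer: never
Key observation: The state at step 8 reappears at step 10 — the system is in a cycle of period 2 from step 8 on.  No step 0..10 is synchronized, and the cycle repeats forever, so no step up to 150 (or ever) has all sites equal.

Derivation:
t=0: [10, 139, 50, 196, 113, 158, 230, 9]  (not all equal)
t=1: [107, 131, 146, 116, 113, 112, 100, 82]  (not all equal)
t=2: [118, 126, 121, 107, 119, 118, 92, 75]  (not all equal)
t=3: [138, 138, 123, 95, 138, 126, 83, 54]  (not all equal)
t=4: [130, 133, 111, 124, 132, 119, 102, 132]  (not all equal)
t=5: [135, 132, 120, 133, 136, 130, 112, 125]  (not all equal)
t=6: [132, 135, 136, 137, 133, 132, 130, 133]  (not all equal)
t=7: [133, 132, 132, 132, 134, 134, 134, 133]  (not all equal)
t=8: [133, 133, 133, 134, 133, 133, 133, 133]  (not all equal)
t=9: [134, 134, 133, 133, 134, 134, 134, 133]  (not all equal)
t=10: [133, 133, 133, 134, 133, 133, 133, 133]  (not all equal)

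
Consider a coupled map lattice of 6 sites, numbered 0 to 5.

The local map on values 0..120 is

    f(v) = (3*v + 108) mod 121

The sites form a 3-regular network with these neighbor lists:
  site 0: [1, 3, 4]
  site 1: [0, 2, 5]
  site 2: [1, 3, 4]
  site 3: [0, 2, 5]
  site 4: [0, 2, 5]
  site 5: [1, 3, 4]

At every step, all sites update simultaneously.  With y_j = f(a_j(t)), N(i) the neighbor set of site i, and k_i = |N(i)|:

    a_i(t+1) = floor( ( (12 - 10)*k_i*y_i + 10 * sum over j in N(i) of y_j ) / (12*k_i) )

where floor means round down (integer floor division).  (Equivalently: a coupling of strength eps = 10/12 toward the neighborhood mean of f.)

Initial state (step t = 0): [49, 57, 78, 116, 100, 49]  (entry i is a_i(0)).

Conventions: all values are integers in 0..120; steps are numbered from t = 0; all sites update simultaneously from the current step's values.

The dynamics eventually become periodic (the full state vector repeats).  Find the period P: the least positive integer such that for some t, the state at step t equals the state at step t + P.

Answer: 20
Key observation: The state at step 20, [65, 81, 65, 81, 81, 65], reappears at step 40 — and no state repeats earlier — so the cycle the system enters has period 20.

Derivation:
t=0: [49, 57, 78, 116, 100, 49]
t=1: [50, 41, 65, 50, 42, 50]
t=2: [69, 44, 76, 28, 44, 69]
t=3: [98, 86, 101, 78, 86, 98]
t=4: [35, 35, 37, 51, 35, 35]
t=5: [71, 93, 72, 81, 93, 71]
t=6: [56, 70, 57, 84, 70, 56]
t=7: [80, 41, 81, 48, 41, 80]
t=8: [81, 107, 82, 90, 107, 81]
t=9: [59, 102, 59, 94, 102, 59]
t=10: [43, 44, 43, 40, 44, 43]
t=11: [115, 116, 115, 114, 116, 115]
t=12: [90, 90, 90, 89, 90, 90]
t=13: [14, 15, 14, 14, 15, 14]
t=14: [30, 29, 30, 29, 29, 30]
t=15: [74, 76, 74, 76, 76, 74]
t=16: [93, 89, 93, 89, 89, 93]
t=17: [14, 22, 14, 22, 22, 14]
t=18: [49, 33, 49, 33, 33, 49]
t=19: [73, 25, 73, 25, 25, 73]
t=20: [65, 81, 65, 81, 81, 65]
t=21: [101, 69, 101, 69, 69, 101]
t=22: [68, 52, 68, 52, 52, 68]
t=23: [30, 62, 30, 62, 62, 30]
t=24: [56, 72, 56, 72, 72, 56]
t=25: [74, 42, 74, 42, 42, 74]
t=26: [108, 92, 108, 92, 92, 108]
t=27: [29, 61, 29, 61, 61, 29]
t=28: [53, 69, 53, 69, 69, 53]
t=29: [65, 33, 65, 33, 33, 65]
t=30: [81, 65, 81, 65, 65, 81]
t=31: [69, 101, 69, 101, 101, 69]
t=32: [52, 68, 52, 68, 68, 52]
t=33: [62, 30, 62, 30, 30, 62]
t=34: [72, 56, 72, 56, 56, 72]
t=35: [42, 74, 42, 74, 74, 42]
t=36: [92, 108, 92, 108, 108, 92]
t=37: [61, 29, 61, 29, 29, 61]
t=38: [69, 53, 69, 53, 53, 69]
t=39: [33, 65, 33, 65, 65, 33]
t=40: [65, 81, 65, 81, 81, 65]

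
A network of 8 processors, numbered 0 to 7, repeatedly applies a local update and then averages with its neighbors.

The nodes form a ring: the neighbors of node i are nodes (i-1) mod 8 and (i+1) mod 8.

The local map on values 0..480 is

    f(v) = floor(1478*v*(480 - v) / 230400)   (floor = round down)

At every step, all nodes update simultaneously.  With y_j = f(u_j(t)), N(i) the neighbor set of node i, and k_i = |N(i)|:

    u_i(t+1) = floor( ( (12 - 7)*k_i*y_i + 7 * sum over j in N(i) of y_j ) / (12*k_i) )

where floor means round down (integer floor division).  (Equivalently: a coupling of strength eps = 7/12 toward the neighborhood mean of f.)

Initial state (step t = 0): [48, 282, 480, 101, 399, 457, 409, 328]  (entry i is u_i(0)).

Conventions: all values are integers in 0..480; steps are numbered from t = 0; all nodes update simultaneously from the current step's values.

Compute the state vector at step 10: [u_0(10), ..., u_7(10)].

Simulating step by step:
t=0: [48, 282, 480, 101, 399, 457, 409, 328]
t=1: [252, 187, 175, 162, 177, 142, 190, 225]
t=2: [363, 353, 341, 337, 329, 331, 343, 363]
t=3: [276, 287, 300, 310, 314, 312, 296, 280]
t=4: [358, 354, 346, 339, 335, 339, 348, 356]
t=5: [282, 287, 296, 304, 308, 303, 294, 285]
t=6: [356, 354, 349, 343, 341, 344, 350, 354]
t=7: [284, 287, 293, 299, 301, 298, 292, 286]
t=8: [355, 354, 351, 347, 346, 347, 351, 354]
t=9: [285, 286, 290, 294, 296, 294, 290, 286]
t=10: [355, 354, 352, 350, 349, 350, 352, 354]

Answer: [355, 354, 352, 350, 349, 350, 352, 354]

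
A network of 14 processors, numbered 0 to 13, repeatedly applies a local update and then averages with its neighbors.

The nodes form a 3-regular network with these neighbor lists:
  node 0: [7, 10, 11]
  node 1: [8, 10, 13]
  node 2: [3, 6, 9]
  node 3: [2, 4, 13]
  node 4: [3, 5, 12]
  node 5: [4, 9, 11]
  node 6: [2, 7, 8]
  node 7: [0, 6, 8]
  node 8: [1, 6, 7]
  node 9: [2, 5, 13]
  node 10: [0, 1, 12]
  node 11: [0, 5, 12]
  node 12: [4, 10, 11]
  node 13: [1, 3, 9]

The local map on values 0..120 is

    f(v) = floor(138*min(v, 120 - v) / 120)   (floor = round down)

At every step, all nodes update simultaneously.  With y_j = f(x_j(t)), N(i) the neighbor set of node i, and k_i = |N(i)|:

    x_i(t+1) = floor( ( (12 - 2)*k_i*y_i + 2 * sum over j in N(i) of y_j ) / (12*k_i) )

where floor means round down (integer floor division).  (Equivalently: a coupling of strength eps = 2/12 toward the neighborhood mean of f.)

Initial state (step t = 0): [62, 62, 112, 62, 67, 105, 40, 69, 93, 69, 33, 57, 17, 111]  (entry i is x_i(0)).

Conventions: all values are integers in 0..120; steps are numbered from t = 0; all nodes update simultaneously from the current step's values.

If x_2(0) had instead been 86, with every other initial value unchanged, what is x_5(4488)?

Simulating step by step:
t=0: [62, 62, 86, 62, 67, 105, 40, 69, 93, 69, 33, 57, 17, 111]
t=1: [63, 59, 41, 61, 55, 24, 45, 56, 35, 52, 39, 59, 24, 18]
t=2: [63, 61, 49, 63, 59, 33, 50, 62, 43, 54, 45, 62, 32, 27]
t=3: [64, 63, 56, 62, 63, 41, 57, 64, 51, 58, 51, 62, 40, 36]
t=4: [63, 62, 64, 64, 63, 50, 64, 63, 59, 63, 58, 63, 48, 45]
t=5: [65, 65, 64, 63, 63, 58, 64, 65, 66, 63, 65, 64, 56, 53]
t=6: [63, 62, 64, 64, 65, 65, 63, 63, 62, 64, 63, 64, 64, 60]
t=7: [64, 66, 64, 64, 63, 63, 65, 65, 65, 64, 65, 64, 64, 68]
t=8: [63, 61, 63, 63, 64, 64, 63, 63, 62, 63, 63, 64, 64, 59]
t=9: [64, 66, 65, 65, 64, 64, 65, 65, 65, 65, 65, 64, 64, 66]
t=10: [63, 62, 63, 63, 63, 63, 63, 63, 62, 63, 63, 64, 63, 62]
t=11: [64, 65, 65, 65, 65, 64, 65, 65, 65, 65, 65, 64, 64, 65]
t=12: [63, 63, 63, 63, 63, 63, 63, 63, 63, 63, 63, 64, 63, 63]
t=13: [64, 65, 65, 65, 65, 64, 65, 65, 65, 65, 65, 64, 64, 65]

Answer: x_5(4488) = 63
Key observation: The state at step 11, [64, 65, 65, 65, 65, 64, 65, 65, 65, 65, 65, 64, 64, 65], reappears at step 13: the system is in a cycle of period 2 from step 11 on.  Therefore the state at step 4488 equals the state at step 11 + ((4488 - 11) mod 2) = 12, which is [63, 63, 63, 63, 63, 63, 63, 63, 63, 63, 63, 64, 63, 63].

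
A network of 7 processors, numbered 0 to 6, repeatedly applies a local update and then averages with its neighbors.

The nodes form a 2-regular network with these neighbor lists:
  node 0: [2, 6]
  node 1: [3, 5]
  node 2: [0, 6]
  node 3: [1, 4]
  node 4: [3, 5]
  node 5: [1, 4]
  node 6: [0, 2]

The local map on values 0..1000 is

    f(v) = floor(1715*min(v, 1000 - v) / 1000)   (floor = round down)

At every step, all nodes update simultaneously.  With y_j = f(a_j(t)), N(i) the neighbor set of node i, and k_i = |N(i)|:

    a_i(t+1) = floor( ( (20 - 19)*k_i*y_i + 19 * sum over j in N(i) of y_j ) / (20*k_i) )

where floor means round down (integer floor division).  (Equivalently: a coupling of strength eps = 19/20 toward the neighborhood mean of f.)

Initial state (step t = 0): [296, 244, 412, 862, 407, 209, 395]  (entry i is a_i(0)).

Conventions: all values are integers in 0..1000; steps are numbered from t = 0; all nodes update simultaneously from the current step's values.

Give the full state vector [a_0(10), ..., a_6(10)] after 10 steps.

Answer: [849, 659, 845, 728, 659, 728, 845]

Derivation:
t=0: [296, 244, 412, 862, 407, 209, 395]
t=1: [682, 303, 597, 541, 317, 548, 610]
t=2: [672, 767, 610, 543, 769, 543, 620]
t=3: [654, 763, 609, 416, 763, 416, 616]
t=4: [660, 697, 627, 421, 697, 421, 632]
t=5: [632, 711, 608, 529, 711, 529, 612]
t=6: [666, 791, 649, 510, 791, 510, 652]
t=7: [597, 815, 584, 382, 815, 382, 586]
t=8: [710, 638, 701, 333, 638, 333, 702]
t=9: [510, 573, 504, 617, 573, 617, 504]
t=10: [849, 659, 845, 728, 659, 728, 845]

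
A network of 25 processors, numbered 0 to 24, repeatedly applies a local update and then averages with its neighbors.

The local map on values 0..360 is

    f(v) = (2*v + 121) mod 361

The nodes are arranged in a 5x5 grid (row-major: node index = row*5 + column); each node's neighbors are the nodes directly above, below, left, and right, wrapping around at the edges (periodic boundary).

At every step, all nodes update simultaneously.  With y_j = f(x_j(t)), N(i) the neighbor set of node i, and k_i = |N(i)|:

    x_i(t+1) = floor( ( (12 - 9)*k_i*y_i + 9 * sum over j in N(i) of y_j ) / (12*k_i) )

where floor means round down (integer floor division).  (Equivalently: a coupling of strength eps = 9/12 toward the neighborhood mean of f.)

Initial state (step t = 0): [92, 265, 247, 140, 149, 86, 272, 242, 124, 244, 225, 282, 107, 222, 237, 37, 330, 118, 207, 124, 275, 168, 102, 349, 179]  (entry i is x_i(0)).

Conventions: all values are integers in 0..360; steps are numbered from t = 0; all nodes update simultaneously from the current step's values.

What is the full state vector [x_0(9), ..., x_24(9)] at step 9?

Answer: [246, 206, 177, 170, 213, 274, 272, 231, 225, 222, 167, 209, 197, 173, 171, 183, 157, 186, 215, 185, 136, 135, 97, 133, 155]

Derivation:
t=0: [92, 265, 247, 140, 149, 86, 272, 242, 124, 244, 225, 282, 107, 222, 237, 37, 330, 118, 207, 124, 275, 168, 102, 349, 179]
t=1: [254, 252, 232, 88, 147, 273, 291, 229, 140, 173, 248, 251, 295, 191, 184, 158, 197, 256, 168, 137, 211, 208, 232, 147, 118]
t=2: [218, 255, 244, 144, 206, 258, 282, 233, 153, 125, 208, 272, 255, 150, 132, 136, 185, 222, 118, 131, 209, 198, 192, 196, 150]
t=3: [217, 240, 191, 131, 101, 201, 282, 226, 81, 103, 163, 244, 216, 149, 56, 102, 163, 219, 171, 94, 127, 174, 178, 152, 113]
t=4: [187, 204, 146, 157, 247, 215, 242, 229, 186, 269, 203, 191, 182, 166, 204, 174, 186, 142, 143, 266, 186, 112, 125, 126, 219]
t=5: [173, 187, 101, 102, 195, 205, 195, 158, 160, 214, 155, 160, 124, 111, 201, 162, 152, 69, 94, 170, 180, 169, 87, 64, 178]
t=6: [134, 160, 236, 231, 175, 138, 123, 124, 194, 152, 110, 74, 144, 190, 171, 87, 113, 191, 255, 150, 105, 139, 247, 258, 145]
t=7: [111, 77, 163, 199, 95, 91, 75, 83, 118, 90, 216, 206, 116, 141, 138, 276, 226, 207, 183, 149, 159, 199, 192, 218, 158]
t=8: [267, 229, 183, 217, 242, 283, 262, 271, 237, 264, 202, 235, 214, 174, 120, 179, 206, 200, 119, 117, 186, 172, 151, 143, 139]
t=9: [246, 206, 177, 170, 213, 274, 272, 231, 225, 222, 167, 209, 197, 173, 171, 183, 157, 186, 215, 185, 136, 135, 97, 133, 155]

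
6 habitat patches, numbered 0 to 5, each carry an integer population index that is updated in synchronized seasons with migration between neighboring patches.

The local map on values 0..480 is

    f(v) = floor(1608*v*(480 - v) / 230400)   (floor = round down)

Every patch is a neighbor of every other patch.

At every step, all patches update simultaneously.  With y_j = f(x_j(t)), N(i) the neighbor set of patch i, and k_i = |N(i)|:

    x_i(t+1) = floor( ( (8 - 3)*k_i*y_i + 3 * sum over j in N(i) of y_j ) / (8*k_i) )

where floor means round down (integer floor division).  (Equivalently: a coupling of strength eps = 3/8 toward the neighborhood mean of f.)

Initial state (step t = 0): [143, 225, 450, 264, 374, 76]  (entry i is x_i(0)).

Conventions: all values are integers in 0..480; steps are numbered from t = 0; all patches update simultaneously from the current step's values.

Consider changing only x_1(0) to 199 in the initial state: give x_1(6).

Simulating step by step:
t=0: [143, 199, 450, 264, 374, 76]
t=1: [312, 342, 179, 346, 279, 245]
t=2: [364, 344, 370, 341, 378, 384]
t=3: [293, 311, 288, 313, 279, 273]
t=4: [381, 372, 382, 371, 386, 387]
t=5: [263, 273, 262, 274, 258, 257]
t=6: [397, 395, 397, 394, 398, 398]

Answer: x_1(6) = 395
Key observation: This trace re-runs the system from the modified initial state.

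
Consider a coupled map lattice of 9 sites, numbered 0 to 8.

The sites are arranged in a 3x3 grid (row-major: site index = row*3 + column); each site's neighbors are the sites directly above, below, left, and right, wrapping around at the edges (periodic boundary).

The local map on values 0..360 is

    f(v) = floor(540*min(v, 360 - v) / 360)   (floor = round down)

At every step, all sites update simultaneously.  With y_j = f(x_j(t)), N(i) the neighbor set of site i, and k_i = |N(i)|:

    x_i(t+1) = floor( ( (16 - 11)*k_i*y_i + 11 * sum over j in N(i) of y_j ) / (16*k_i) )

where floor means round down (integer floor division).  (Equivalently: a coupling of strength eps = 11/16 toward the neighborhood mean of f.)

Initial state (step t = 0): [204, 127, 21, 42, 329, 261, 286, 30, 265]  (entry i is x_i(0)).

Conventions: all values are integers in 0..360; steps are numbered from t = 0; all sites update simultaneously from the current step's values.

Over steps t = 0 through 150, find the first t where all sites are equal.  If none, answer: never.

Simulating step by step:
t=0: [204, 127, 21, 42, 329, 261, 286, 30, 265]  (not all equal)
t=1: [141, 120, 132, 112, 91, 94, 117, 98, 101]  (not all equal)
t=2: [189, 175, 179, 166, 151, 156, 171, 156, 160]  (not all equal)
t=3: [257, 251, 254, 244, 238, 242, 248, 242, 245]  (not all equal)
t=4: [162, 166, 164, 171, 175, 173, 168, 173, 170]  (not all equal)
t=5: [248, 251, 249, 254, 257, 256, 252, 255, 254]  (not all equal)
t=6: [164, 161, 162, 159, 157, 158, 161, 158, 159]  (not all equal)
t=7: [242, 240, 241, 239, 237, 238, 240, 238, 239]  (not all equal)
t=8: [178, 180, 179, 181, 182, 181, 180, 181, 181]  (not all equal)
t=9: [268, 268, 268, 268, 268, 267, 268, 268, 268]  (not all equal)
t=10: [138, 138, 138, 138, 138, 138, 138, 138, 138]  (all equal)

Answer: 10
Key observation: Synchronization is absorbing here: once all sites are equal they stay equal, and step 10 is the first all-equal step.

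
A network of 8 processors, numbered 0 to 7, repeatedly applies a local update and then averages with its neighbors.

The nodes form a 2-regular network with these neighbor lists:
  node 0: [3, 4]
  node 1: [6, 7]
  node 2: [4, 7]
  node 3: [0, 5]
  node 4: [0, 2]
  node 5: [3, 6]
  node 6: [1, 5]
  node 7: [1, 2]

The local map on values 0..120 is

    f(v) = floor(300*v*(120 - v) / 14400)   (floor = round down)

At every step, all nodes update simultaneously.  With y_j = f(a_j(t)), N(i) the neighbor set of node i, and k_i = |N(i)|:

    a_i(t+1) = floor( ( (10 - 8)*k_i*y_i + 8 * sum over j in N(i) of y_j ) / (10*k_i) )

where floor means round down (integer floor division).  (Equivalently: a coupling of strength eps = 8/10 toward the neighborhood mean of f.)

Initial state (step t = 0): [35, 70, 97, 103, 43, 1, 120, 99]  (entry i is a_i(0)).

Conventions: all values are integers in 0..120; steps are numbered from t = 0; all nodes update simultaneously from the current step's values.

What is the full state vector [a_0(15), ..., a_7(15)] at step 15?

Simulating step by step:
t=0: [35, 70, 97, 103, 43, 1, 120, 99]
t=1: [53, 31, 53, 32, 56, 14, 29, 55]
t=2: [67, 62, 73, 52, 73, 50, 45, 66]
t=3: [72, 72, 72, 72, 71, 71, 72, 72]
t=4: [72, 72, 72, 72, 72, 72, 72, 72]
t=5: [72, 72, 72, 72, 72, 72, 72, 72]
t=6: [72, 72, 72, 72, 72, 72, 72, 72]
t=7: [72, 72, 72, 72, 72, 72, 72, 72]
t=8: [72, 72, 72, 72, 72, 72, 72, 72]
t=9: [72, 72, 72, 72, 72, 72, 72, 72]
t=10: [72, 72, 72, 72, 72, 72, 72, 72]
t=11: [72, 72, 72, 72, 72, 72, 72, 72]
t=12: [72, 72, 72, 72, 72, 72, 72, 72]
t=13: [72, 72, 72, 72, 72, 72, 72, 72]
t=14: [72, 72, 72, 72, 72, 72, 72, 72]
t=15: [72, 72, 72, 72, 72, 72, 72, 72]

Answer: [72, 72, 72, 72, 72, 72, 72, 72]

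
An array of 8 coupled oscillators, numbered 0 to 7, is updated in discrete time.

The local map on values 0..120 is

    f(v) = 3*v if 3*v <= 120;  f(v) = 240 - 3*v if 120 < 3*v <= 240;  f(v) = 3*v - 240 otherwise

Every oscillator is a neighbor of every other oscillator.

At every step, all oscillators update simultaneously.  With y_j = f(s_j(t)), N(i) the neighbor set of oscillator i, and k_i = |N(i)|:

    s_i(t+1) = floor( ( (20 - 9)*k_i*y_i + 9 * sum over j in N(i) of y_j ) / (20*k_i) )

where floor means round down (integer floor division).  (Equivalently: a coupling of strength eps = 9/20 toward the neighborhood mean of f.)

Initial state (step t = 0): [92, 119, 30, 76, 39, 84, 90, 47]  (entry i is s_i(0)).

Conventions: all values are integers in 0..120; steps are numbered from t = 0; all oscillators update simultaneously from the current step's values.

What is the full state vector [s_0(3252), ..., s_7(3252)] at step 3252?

Simulating step by step:
t=0: [92, 119, 30, 76, 39, 84, 90, 47]
t=1: [50, 89, 76, 38, 89, 38, 47, 81]
t=2: [74, 44, 37, 86, 44, 86, 79, 32]
t=3: [39, 83, 84, 39, 83, 39, 32, 77]
t=4: [88, 35, 37, 88, 35, 88, 77, 35]
t=5: [44, 83, 86, 44, 83, 44, 36, 83]
t=6: [83, 35, 39, 83, 35, 83, 83, 35]
t=7: [34, 81, 86, 34, 81, 34, 34, 81]
t=8: [77, 29, 36, 77, 29, 77, 77, 29]
t=9: [30, 68, 78, 30, 68, 30, 30, 68]
t=10: [74, 47, 33, 74, 47, 74, 74, 47]
t=11: [38, 78, 78, 38, 78, 38, 38, 78]
t=12: [86, 33, 33, 86, 33, 86, 86, 33]
t=13: [38, 78, 78, 38, 78, 38, 38, 78]

Answer: [86, 33, 33, 86, 33, 86, 86, 33]
Key observation: The state at step 11, [38, 78, 78, 38, 78, 38, 38, 78], reappears at step 13: the system is in a cycle of period 2 from step 11 on.  Therefore the state at step 3252 equals the state at step 11 + ((3252 - 11) mod 2) = 12, which is [86, 33, 33, 86, 33, 86, 86, 33].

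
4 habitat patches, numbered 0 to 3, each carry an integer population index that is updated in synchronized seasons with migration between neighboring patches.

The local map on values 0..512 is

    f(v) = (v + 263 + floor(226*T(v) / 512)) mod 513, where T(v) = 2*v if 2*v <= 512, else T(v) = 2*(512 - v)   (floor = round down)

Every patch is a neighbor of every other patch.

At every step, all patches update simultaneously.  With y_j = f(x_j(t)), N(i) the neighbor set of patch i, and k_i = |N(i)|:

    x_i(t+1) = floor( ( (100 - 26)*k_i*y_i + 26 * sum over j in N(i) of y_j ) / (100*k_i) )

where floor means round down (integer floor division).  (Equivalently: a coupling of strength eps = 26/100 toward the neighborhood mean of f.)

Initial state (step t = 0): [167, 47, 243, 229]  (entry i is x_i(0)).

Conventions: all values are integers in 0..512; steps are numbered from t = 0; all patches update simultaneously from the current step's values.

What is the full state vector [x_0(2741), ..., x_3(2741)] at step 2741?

Answer: [288, 288, 428, 428]
Key observation: The state at step 32, [237, 237, 249, 249], reappears at step 37: the system is in a cycle of period 5 from step 32 on.  Therefore the state at step 2741 equals the state at step 32 + ((2741 - 32) mod 5) = 36, which is [288, 288, 428, 428].

Derivation:
t=0: [167, 47, 243, 229]
t=1: [111, 298, 204, 187]
t=2: [389, 235, 169, 148]
t=3: [207, 171, 90, 64]
t=4: [179, 135, 371, 339]
t=5: [106, 52, 210, 207]
t=6: [397, 331, 190, 186]
t=7: [222, 217, 130, 125]
t=8: [224, 218, 446, 440]
t=9: [184, 177, 238, 237]
t=10: [112, 103, 179, 177]
t=11: [404, 393, 152, 149]
t=12: [211, 210, 72, 68]
t=13: [189, 188, 353, 349]
t=14: [128, 127, 218, 218]
t=15: [444, 442, 219, 219]
t=16: [237, 237, 177, 177]
t=17: [176, 176, 102, 102]
t=18: [145, 145, 390, 390]
t=19: [61, 61, 208, 208]
t=20: [336, 336, 181, 181]
t=21: [214, 214, 116, 116]
t=22: [209, 209, 423, 423]
t=23: [161, 161, 232, 232]
t=24: [76, 76, 162, 162]
t=25: [345, 345, 115, 115]
t=26: [283, 283, 437, 437]
t=27: [238, 238, 249, 249]
t=28: [201, 201, 214, 214]
t=29: [132, 132, 147, 147]
t=30: [426, 426, 110, 110]
t=31: [288, 288, 432, 432]
t=32: [237, 237, 249, 249]
t=33: [199, 199, 214, 214]
t=34: [128, 128, 147, 147]
t=35: [421, 421, 108, 108]
t=36: [288, 288, 428, 428]
t=37: [237, 237, 249, 249]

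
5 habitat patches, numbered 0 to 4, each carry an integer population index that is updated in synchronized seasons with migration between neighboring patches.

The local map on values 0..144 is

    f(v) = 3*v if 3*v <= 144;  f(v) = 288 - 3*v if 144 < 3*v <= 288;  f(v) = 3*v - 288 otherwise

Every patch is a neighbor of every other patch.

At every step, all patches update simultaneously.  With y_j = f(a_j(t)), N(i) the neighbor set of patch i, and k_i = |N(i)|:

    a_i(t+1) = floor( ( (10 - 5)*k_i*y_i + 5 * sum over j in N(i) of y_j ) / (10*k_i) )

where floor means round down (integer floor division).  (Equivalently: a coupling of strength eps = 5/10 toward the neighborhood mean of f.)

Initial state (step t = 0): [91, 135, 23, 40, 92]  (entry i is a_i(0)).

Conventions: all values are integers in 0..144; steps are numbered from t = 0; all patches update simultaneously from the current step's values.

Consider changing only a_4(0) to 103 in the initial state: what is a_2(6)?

Answer: a_2(6) = 110
Key observation: This trace re-runs the system from the modified initial state.

Derivation:
t=0: [91, 135, 23, 40, 103]
t=1: [48, 86, 68, 87, 50]
t=2: [106, 64, 84, 63, 104]
t=3: [46, 71, 49, 72, 44]
t=4: [121, 97, 122, 96, 119]
t=5: [56, 29, 57, 28, 54]
t=6: [111, 99, 110, 98, 114]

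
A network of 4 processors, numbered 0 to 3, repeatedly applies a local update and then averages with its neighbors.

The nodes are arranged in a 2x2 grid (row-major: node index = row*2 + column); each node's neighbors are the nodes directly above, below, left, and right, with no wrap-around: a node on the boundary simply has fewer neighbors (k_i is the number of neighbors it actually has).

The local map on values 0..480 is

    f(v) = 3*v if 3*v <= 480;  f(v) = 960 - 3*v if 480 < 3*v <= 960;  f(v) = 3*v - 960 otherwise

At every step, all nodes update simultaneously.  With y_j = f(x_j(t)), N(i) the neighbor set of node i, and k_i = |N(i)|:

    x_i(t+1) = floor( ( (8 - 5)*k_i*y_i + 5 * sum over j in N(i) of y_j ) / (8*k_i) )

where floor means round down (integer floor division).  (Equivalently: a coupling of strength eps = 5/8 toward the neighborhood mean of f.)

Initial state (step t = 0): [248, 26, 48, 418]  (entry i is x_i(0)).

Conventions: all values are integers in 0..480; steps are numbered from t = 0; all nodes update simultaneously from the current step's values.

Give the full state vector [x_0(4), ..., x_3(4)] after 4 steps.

Simulating step by step:
t=0: [248, 26, 48, 418]
t=1: [150, 188, 213, 179]
t=2: [392, 421, 393, 382]
t=3: [244, 239, 207, 232]
t=4: [267, 244, 280, 280]

Answer: [267, 244, 280, 280]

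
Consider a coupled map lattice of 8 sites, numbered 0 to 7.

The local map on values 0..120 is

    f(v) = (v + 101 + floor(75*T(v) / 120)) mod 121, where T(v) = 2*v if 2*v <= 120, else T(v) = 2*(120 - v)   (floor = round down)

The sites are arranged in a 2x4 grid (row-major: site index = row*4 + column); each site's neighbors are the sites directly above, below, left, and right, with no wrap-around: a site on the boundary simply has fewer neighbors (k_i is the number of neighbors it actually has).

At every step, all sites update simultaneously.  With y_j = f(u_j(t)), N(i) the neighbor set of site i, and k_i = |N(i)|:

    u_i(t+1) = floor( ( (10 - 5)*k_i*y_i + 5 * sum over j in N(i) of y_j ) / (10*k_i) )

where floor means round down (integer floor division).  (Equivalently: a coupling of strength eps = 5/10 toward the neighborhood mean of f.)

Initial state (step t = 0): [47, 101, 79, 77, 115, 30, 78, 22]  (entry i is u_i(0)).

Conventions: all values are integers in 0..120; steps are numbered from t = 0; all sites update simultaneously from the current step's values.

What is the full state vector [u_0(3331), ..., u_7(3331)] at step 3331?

Answer: [104, 104, 104, 104, 104, 104, 104, 104]
Key observation: The state at step 4, [104, 104, 104, 104, 104, 104, 104, 104], reappears at step 5: the system is in a cycle of period 1 from step 4 on.  Therefore the state at step 3331 equals the state at step 4 + ((3331 - 4) mod 1) = 4, which is [104, 104, 104, 104, 104, 104, 104, 104].

Derivation:
t=0: [47, 101, 79, 77, 115, 30, 78, 22]
t=1: [93, 92, 109, 89, 83, 76, 86, 69]
t=2: [107, 106, 104, 107, 108, 109, 108, 109]
t=3: [103, 103, 103, 103, 102, 102, 102, 102]
t=4: [104, 104, 104, 104, 104, 104, 104, 104]
t=5: [104, 104, 104, 104, 104, 104, 104, 104]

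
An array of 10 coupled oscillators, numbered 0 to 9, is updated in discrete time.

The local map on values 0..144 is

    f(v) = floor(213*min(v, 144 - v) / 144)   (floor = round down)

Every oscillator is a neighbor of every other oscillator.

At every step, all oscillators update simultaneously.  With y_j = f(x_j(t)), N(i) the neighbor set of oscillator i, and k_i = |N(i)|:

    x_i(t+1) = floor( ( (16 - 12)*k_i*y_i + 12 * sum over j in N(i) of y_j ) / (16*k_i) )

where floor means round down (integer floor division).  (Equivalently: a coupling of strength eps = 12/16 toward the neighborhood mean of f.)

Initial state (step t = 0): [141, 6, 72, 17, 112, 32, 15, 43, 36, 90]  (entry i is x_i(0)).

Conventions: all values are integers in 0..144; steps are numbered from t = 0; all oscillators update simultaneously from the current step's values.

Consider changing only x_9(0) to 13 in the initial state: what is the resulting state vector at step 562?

Answer: [69, 69, 69, 69, 69, 69, 69, 69, 69, 69]
Key observation: The state at step 13, [91, 91, 91, 91, 91, 91, 91, 91, 91, 91], reappears at step 19: the system is in a cycle of period 6 from step 13 on.  Therefore the state at step 562 equals the state at step 13 + ((562 - 13) mod 6) = 16, which is [69, 69, 69, 69, 69, 69, 69, 69, 69, 69].

Derivation:
t=0: [141, 6, 72, 17, 112, 32, 15, 43, 36, 13]
t=1: [33, 34, 50, 37, 40, 40, 36, 43, 41, 36]
t=2: [55, 56, 59, 56, 57, 57, 56, 58, 57, 56]
t=3: [82, 83, 83, 83, 83, 83, 83, 83, 83, 83]
t=4: [90, 90, 90, 90, 90, 90, 90, 90, 90, 90]
t=5: [79, 79, 79, 79, 79, 79, 79, 79, 79, 79]
t=6: [96, 96, 96, 96, 96, 96, 96, 96, 96, 96]
t=7: [71, 71, 71, 71, 71, 71, 71, 71, 71, 71]
t=8: [105, 105, 105, 105, 105, 105, 105, 105, 105, 105]
t=9: [57, 57, 57, 57, 57, 57, 57, 57, 57, 57]
t=10: [84, 84, 84, 84, 84, 84, 84, 84, 84, 84]
t=11: [88, 88, 88, 88, 88, 88, 88, 88, 88, 88]
t=12: [82, 82, 82, 82, 82, 82, 82, 82, 82, 82]
t=13: [91, 91, 91, 91, 91, 91, 91, 91, 91, 91]
t=14: [78, 78, 78, 78, 78, 78, 78, 78, 78, 78]
t=15: [97, 97, 97, 97, 97, 97, 97, 97, 97, 97]
t=16: [69, 69, 69, 69, 69, 69, 69, 69, 69, 69]
t=17: [102, 102, 102, 102, 102, 102, 102, 102, 102, 102]
t=18: [62, 62, 62, 62, 62, 62, 62, 62, 62, 62]
t=19: [91, 91, 91, 91, 91, 91, 91, 91, 91, 91]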